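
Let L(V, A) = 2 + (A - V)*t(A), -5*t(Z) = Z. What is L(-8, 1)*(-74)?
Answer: -74/5 ≈ -14.800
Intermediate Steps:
t(Z) = -Z/5
L(V, A) = 2 - A*(A - V)/5 (L(V, A) = 2 + (A - V)*(-A/5) = 2 - A*(A - V)/5)
L(-8, 1)*(-74) = (2 - ⅕*1² + (⅕)*1*(-8))*(-74) = (2 - ⅕*1 - 8/5)*(-74) = (2 - ⅕ - 8/5)*(-74) = (⅕)*(-74) = -74/5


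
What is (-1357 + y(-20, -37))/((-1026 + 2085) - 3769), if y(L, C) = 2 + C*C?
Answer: -7/1355 ≈ -0.0051661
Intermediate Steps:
y(L, C) = 2 + C²
(-1357 + y(-20, -37))/((-1026 + 2085) - 3769) = (-1357 + (2 + (-37)²))/((-1026 + 2085) - 3769) = (-1357 + (2 + 1369))/(1059 - 3769) = (-1357 + 1371)/(-2710) = 14*(-1/2710) = -7/1355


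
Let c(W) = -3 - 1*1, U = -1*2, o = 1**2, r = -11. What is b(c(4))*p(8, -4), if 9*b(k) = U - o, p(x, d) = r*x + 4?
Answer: 28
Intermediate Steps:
p(x, d) = 4 - 11*x (p(x, d) = -11*x + 4 = 4 - 11*x)
o = 1
U = -2
c(W) = -4 (c(W) = -3 - 1 = -4)
b(k) = -1/3 (b(k) = (-2 - 1*1)/9 = (-2 - 1)/9 = (1/9)*(-3) = -1/3)
b(c(4))*p(8, -4) = -(4 - 11*8)/3 = -(4 - 88)/3 = -1/3*(-84) = 28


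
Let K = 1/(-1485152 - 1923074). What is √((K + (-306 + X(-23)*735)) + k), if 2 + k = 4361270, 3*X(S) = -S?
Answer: 3*√5635823361990805794/3408226 ≈ 2089.6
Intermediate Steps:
X(S) = -S/3 (X(S) = (-S)/3 = -S/3)
k = 4361268 (k = -2 + 4361270 = 4361268)
K = -1/3408226 (K = 1/(-3408226) = -1/3408226 ≈ -2.9341e-7)
√((K + (-306 + X(-23)*735)) + k) = √((-1/3408226 + (-306 - ⅓*(-23)*735)) + 4361268) = √((-1/3408226 + (-306 + (23/3)*735)) + 4361268) = √((-1/3408226 + (-306 + 5635)) + 4361268) = √((-1/3408226 + 5329) + 4361268) = √(18162436353/3408226 + 4361268) = √(14882349426921/3408226) = 3*√5635823361990805794/3408226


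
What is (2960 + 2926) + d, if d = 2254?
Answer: 8140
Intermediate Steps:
(2960 + 2926) + d = (2960 + 2926) + 2254 = 5886 + 2254 = 8140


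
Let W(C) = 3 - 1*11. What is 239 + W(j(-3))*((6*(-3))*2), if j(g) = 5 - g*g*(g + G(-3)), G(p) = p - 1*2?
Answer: 527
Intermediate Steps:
G(p) = -2 + p (G(p) = p - 2 = -2 + p)
j(g) = 5 - g**2*(-5 + g) (j(g) = 5 - g*g*(g + (-2 - 3)) = 5 - g**2*(g - 5) = 5 - g**2*(-5 + g))
W(C) = -8 (W(C) = 3 - 11 = -8)
239 + W(j(-3))*((6*(-3))*2) = 239 - 8*6*(-3)*2 = 239 - (-144)*2 = 239 - 8*(-36) = 239 + 288 = 527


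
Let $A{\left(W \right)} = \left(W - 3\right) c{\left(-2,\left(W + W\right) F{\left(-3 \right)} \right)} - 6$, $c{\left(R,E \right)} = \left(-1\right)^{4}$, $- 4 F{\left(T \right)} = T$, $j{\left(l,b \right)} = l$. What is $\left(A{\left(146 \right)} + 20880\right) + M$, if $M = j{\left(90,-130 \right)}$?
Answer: $21107$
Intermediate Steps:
$M = 90$
$F{\left(T \right)} = - \frac{T}{4}$
$c{\left(R,E \right)} = 1$
$A{\left(W \right)} = -9 + W$ ($A{\left(W \right)} = \left(W - 3\right) 1 - 6 = \left(-3 + W\right) 1 - 6 = \left(-3 + W\right) - 6 = -9 + W$)
$\left(A{\left(146 \right)} + 20880\right) + M = \left(\left(-9 + 146\right) + 20880\right) + 90 = \left(137 + 20880\right) + 90 = 21017 + 90 = 21107$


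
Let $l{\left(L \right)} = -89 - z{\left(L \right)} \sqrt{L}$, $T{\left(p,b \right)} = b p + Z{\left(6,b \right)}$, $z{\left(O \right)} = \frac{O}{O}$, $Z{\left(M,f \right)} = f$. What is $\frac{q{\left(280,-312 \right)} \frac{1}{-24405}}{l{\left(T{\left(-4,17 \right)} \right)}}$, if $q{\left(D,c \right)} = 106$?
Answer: $\frac{4717}{97278330} - \frac{53 i \sqrt{51}}{97278330} \approx 4.849 \cdot 10^{-5} - 3.8909 \cdot 10^{-6} i$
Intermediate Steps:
$z{\left(O \right)} = 1$
$T{\left(p,b \right)} = b + b p$ ($T{\left(p,b \right)} = b p + b = b + b p$)
$l{\left(L \right)} = -89 - \sqrt{L}$ ($l{\left(L \right)} = -89 - 1 \sqrt{L} = -89 - \sqrt{L}$)
$\frac{q{\left(280,-312 \right)} \frac{1}{-24405}}{l{\left(T{\left(-4,17 \right)} \right)}} = \frac{106 \frac{1}{-24405}}{-89 - \sqrt{17 \left(1 - 4\right)}} = \frac{106 \left(- \frac{1}{24405}\right)}{-89 - \sqrt{17 \left(-3\right)}} = - \frac{106}{24405 \left(-89 - \sqrt{-51}\right)} = - \frac{106}{24405 \left(-89 - i \sqrt{51}\right)}$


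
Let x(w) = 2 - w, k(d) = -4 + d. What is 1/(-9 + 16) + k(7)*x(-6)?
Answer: 169/7 ≈ 24.143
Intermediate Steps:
1/(-9 + 16) + k(7)*x(-6) = 1/(-9 + 16) + (-4 + 7)*(2 - 1*(-6)) = 1/7 + 3*(2 + 6) = 1/7 + 3*8 = 1/7 + 24 = 169/7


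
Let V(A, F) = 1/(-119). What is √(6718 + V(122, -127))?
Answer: √95133479/119 ≈ 81.963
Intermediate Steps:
V(A, F) = -1/119
√(6718 + V(122, -127)) = √(6718 - 1/119) = √(799441/119) = √95133479/119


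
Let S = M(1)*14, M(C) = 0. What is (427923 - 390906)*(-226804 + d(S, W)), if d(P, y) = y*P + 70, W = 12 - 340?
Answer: -8393012478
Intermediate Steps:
W = -328
S = 0 (S = 0*14 = 0)
d(P, y) = 70 + P*y (d(P, y) = P*y + 70 = 70 + P*y)
(427923 - 390906)*(-226804 + d(S, W)) = (427923 - 390906)*(-226804 + (70 + 0*(-328))) = 37017*(-226804 + (70 + 0)) = 37017*(-226804 + 70) = 37017*(-226734) = -8393012478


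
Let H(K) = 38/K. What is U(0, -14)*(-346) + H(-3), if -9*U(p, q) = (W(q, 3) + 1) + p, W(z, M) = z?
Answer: -4612/9 ≈ -512.44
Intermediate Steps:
U(p, q) = -⅑ - p/9 - q/9 (U(p, q) = -((q + 1) + p)/9 = -((1 + q) + p)/9 = -(1 + p + q)/9 = -⅑ - p/9 - q/9)
U(0, -14)*(-346) + H(-3) = (-⅑ - ⅑*0 - ⅑*(-14))*(-346) + 38/(-3) = (-⅑ + 0 + 14/9)*(-346) + 38*(-⅓) = (13/9)*(-346) - 38/3 = -4498/9 - 38/3 = -4612/9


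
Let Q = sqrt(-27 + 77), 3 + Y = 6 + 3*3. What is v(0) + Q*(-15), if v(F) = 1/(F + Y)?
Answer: 1/12 - 75*sqrt(2) ≈ -105.98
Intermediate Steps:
Y = 12 (Y = -3 + (6 + 3*3) = -3 + (6 + 9) = -3 + 15 = 12)
Q = 5*sqrt(2) (Q = sqrt(50) = 5*sqrt(2) ≈ 7.0711)
v(F) = 1/(12 + F) (v(F) = 1/(F + 12) = 1/(12 + F))
v(0) + Q*(-15) = 1/(12 + 0) + (5*sqrt(2))*(-15) = 1/12 - 75*sqrt(2)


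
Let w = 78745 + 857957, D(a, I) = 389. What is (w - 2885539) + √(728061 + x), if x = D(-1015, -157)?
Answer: -1948837 + 5*√29138 ≈ -1.9480e+6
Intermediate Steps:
x = 389
w = 936702
(w - 2885539) + √(728061 + x) = (936702 - 2885539) + √(728061 + 389) = -1948837 + √728450 = -1948837 + 5*√29138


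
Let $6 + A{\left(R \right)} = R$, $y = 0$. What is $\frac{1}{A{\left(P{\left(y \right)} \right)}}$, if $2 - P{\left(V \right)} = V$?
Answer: $- \frac{1}{4} \approx -0.25$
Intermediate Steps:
$P{\left(V \right)} = 2 - V$
$A{\left(R \right)} = -6 + R$
$\frac{1}{A{\left(P{\left(y \right)} \right)}} = \frac{1}{-6 + \left(2 - 0\right)} = \frac{1}{-6 + \left(2 + 0\right)} = \frac{1}{-6 + 2} = \frac{1}{-4} = - \frac{1}{4}$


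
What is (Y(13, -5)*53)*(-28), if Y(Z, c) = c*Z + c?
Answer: 103880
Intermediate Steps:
Y(Z, c) = c + Z*c (Y(Z, c) = Z*c + c = c + Z*c)
(Y(13, -5)*53)*(-28) = (-5*(1 + 13)*53)*(-28) = (-5*14*53)*(-28) = -70*53*(-28) = -3710*(-28) = 103880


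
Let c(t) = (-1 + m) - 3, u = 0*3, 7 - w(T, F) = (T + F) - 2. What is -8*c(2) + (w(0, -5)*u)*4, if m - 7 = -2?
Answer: -8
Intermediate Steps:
w(T, F) = 9 - F - T (w(T, F) = 7 - ((T + F) - 2) = 7 - ((F + T) - 2) = 7 - (-2 + F + T) = 7 + (2 - F - T) = 9 - F - T)
m = 5 (m = 7 - 2 = 5)
u = 0
c(t) = 1 (c(t) = (-1 + 5) - 3 = 4 - 3 = 1)
-8*c(2) + (w(0, -5)*u)*4 = -8*1 + ((9 - 1*(-5) - 1*0)*0)*4 = -8 + ((9 + 5 + 0)*0)*4 = -8 + (14*0)*4 = -8 + 0*4 = -8 + 0 = -8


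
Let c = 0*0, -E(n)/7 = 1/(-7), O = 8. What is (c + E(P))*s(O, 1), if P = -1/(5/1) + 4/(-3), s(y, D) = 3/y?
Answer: 3/8 ≈ 0.37500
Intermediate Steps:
P = -23/15 (P = -1/(5*1) + 4*(-1/3) = -1/5 - 4/3 = -23/15 ≈ -1.5333)
E(n) = 1 (E(n) = -7/(-7) = -7*(-1/7) = 1)
c = 0
(c + E(P))*s(O, 1) = (0 + 1)*(3/8) = 1*(3*(1/8)) = 1*(3/8) = 3/8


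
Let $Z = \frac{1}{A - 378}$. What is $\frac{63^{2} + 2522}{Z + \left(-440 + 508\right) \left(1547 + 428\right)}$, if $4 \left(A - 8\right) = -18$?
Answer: $\frac{4861759}{100590698} \approx 0.048332$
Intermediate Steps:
$A = \frac{7}{2}$ ($A = 8 + \frac{1}{4} \left(-18\right) = 8 - \frac{9}{2} = \frac{7}{2} \approx 3.5$)
$Z = - \frac{2}{749}$ ($Z = \frac{1}{\frac{7}{2} - 378} = \frac{1}{- \frac{749}{2}} = - \frac{2}{749} \approx -0.0026702$)
$\frac{63^{2} + 2522}{Z + \left(-440 + 508\right) \left(1547 + 428\right)} = \frac{63^{2} + 2522}{- \frac{2}{749} + \left(-440 + 508\right) \left(1547 + 428\right)} = \frac{3969 + 2522}{- \frac{2}{749} + 68 \cdot 1975} = \frac{6491}{- \frac{2}{749} + 134300} = \frac{6491}{\frac{100590698}{749}} = 6491 \cdot \frac{749}{100590698} = \frac{4861759}{100590698}$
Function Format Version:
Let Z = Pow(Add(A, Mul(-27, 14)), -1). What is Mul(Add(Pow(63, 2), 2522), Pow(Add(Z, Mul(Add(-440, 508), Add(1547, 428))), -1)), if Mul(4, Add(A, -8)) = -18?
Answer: Rational(4861759, 100590698) ≈ 0.048332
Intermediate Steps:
A = Rational(7, 2) (A = Add(8, Mul(Rational(1, 4), -18)) = Add(8, Rational(-9, 2)) = Rational(7, 2) ≈ 3.5000)
Z = Rational(-2, 749) (Z = Pow(Add(Rational(7, 2), Mul(-27, 14)), -1) = Pow(Add(Rational(7, 2), -378), -1) = Pow(Rational(-749, 2), -1) = Rational(-2, 749) ≈ -0.0026702)
Mul(Add(Pow(63, 2), 2522), Pow(Add(Z, Mul(Add(-440, 508), Add(1547, 428))), -1)) = Mul(Add(Pow(63, 2), 2522), Pow(Add(Rational(-2, 749), Mul(Add(-440, 508), Add(1547, 428))), -1)) = Mul(Add(3969, 2522), Pow(Add(Rational(-2, 749), Mul(68, 1975)), -1)) = Mul(6491, Pow(Add(Rational(-2, 749), 134300), -1)) = Mul(6491, Pow(Rational(100590698, 749), -1)) = Mul(6491, Rational(749, 100590698)) = Rational(4861759, 100590698)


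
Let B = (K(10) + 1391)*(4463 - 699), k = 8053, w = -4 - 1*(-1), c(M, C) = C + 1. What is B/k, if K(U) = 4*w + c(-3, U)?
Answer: 5231960/8053 ≈ 649.69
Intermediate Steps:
c(M, C) = 1 + C
w = -3 (w = -4 + 1 = -3)
K(U) = -11 + U (K(U) = 4*(-3) + (1 + U) = -12 + (1 + U) = -11 + U)
B = 5231960 (B = ((-11 + 10) + 1391)*(4463 - 699) = (-1 + 1391)*3764 = 1390*3764 = 5231960)
B/k = 5231960/8053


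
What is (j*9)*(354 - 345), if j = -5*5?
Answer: -2025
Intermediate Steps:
j = -25
(j*9)*(354 - 345) = (-25*9)*(354 - 345) = -225*9 = -2025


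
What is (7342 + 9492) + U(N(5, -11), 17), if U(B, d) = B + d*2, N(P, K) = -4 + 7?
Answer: 16871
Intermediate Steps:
N(P, K) = 3
U(B, d) = B + 2*d
(7342 + 9492) + U(N(5, -11), 17) = (7342 + 9492) + (3 + 2*17) = 16834 + (3 + 34) = 16834 + 37 = 16871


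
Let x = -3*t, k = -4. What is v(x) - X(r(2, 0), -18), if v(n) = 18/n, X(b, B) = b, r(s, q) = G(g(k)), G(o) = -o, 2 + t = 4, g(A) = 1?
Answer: -2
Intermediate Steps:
t = 2 (t = -2 + 4 = 2)
x = -6 (x = -3*2 = -6)
r(s, q) = -1 (r(s, q) = -1*1 = -1)
v(x) - X(r(2, 0), -18) = 18/(-6) - 1*(-1) = 18*(-⅙) + 1 = -3 + 1 = -2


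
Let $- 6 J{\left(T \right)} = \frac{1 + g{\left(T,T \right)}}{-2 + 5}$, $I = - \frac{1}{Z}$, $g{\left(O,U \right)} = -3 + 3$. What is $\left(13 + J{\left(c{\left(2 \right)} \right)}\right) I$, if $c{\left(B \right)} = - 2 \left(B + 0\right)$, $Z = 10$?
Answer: $- \frac{233}{180} \approx -1.2944$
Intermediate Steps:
$g{\left(O,U \right)} = 0$
$c{\left(B \right)} = - 2 B$
$I = - \frac{1}{10} \approx -0.1$
$J{\left(T \right)} = - \frac{1}{18}$ ($J{\left(T \right)} = - \frac{\left(1 + 0\right) \frac{1}{-2 + 5}}{6} = - \frac{1 \cdot \frac{1}{3}}{6} = \left(- \frac{1}{6}\right) \frac{1}{3} = - \frac{1}{18}$)
$\left(13 + J{\left(c{\left(2 \right)} \right)}\right) I = \left(13 - \frac{1}{18}\right) \left(- \frac{1}{10}\right) = \frac{233}{18} \left(- \frac{1}{10}\right) = - \frac{233}{180}$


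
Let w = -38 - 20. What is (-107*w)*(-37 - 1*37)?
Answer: -459244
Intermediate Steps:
w = -58
(-107*w)*(-37 - 1*37) = (-107*(-58))*(-37 - 1*37) = 6206*(-37 - 37) = 6206*(-74) = -459244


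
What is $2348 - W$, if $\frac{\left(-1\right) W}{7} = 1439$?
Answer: $12421$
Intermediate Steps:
$W = -10073$ ($W = \left(-7\right) 1439 = -10073$)
$2348 - W = 2348 - -10073 = 2348 + 10073 = 12421$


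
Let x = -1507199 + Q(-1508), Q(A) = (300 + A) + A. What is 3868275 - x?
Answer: 5378190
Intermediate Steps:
Q(A) = 300 + 2*A
x = -1509915 (x = -1507199 + (300 + 2*(-1508)) = -1507199 + (300 - 3016) = -1507199 - 2716 = -1509915)
3868275 - x = 3868275 - 1*(-1509915) = 3868275 + 1509915 = 5378190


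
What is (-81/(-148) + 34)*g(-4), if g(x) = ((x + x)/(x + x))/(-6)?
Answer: -5113/888 ≈ -5.7579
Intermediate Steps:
g(x) = -1/6 (g(x) = ((2*x)/((2*x)))*(-1/6) = ((2*x)*(1/(2*x)))*(-1/6) = 1*(-1/6) = -1/6)
(-81/(-148) + 34)*g(-4) = (-81/(-148) + 34)*(-1/6) = (-81*(-1/148) + 34)*(-1/6) = (81/148 + 34)*(-1/6) = (5113/148)*(-1/6) = -5113/888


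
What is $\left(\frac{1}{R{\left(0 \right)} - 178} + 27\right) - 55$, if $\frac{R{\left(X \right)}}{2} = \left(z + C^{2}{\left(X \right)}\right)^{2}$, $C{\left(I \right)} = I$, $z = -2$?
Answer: $- \frac{4761}{170} \approx -28.006$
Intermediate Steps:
$R{\left(X \right)} = 2 \left(-2 + X^{2}\right)^{2}$
$\left(\frac{1}{R{\left(0 \right)} - 178} + 27\right) - 55 = \left(\frac{1}{2 \left(-2 + 0^{2}\right)^{2} - 178} + 27\right) - 55 = \left(\frac{1}{2 \left(-2 + 0\right)^{2} - 178} + 27\right) - 55 = \left(\frac{1}{2 \left(-2\right)^{2} - 178} + 27\right) - 55 = \left(\frac{1}{2 \cdot 4 - 178} + 27\right) - 55 = \left(\frac{1}{8 - 178} + 27\right) - 55 = \left(\frac{1}{-170} + 27\right) - 55 = \left(- \frac{1}{170} + 27\right) - 55 = \frac{4589}{170} - 55 = - \frac{4761}{170}$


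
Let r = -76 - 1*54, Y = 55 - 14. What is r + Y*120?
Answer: 4790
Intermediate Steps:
Y = 41
r = -130 (r = -76 - 54 = -130)
r + Y*120 = -130 + 41*120 = -130 + 4920 = 4790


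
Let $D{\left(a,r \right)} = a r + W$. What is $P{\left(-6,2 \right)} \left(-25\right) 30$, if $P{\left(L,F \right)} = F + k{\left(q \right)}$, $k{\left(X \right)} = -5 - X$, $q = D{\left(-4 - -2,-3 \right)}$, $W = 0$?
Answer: $6750$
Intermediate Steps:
$D{\left(a,r \right)} = a r$ ($D{\left(a,r \right)} = a r + 0 = a r$)
$q = 6$ ($q = \left(-4 - -2\right) \left(-3\right) = \left(-4 + 2\right) \left(-3\right) = \left(-2\right) \left(-3\right) = 6$)
$P{\left(L,F \right)} = -11 + F$ ($P{\left(L,F \right)} = F - 11 = -11 + F$)
$P{\left(-6,2 \right)} \left(-25\right) 30 = \left(-11 + 2\right) \left(-25\right) 30 = \left(-9\right) \left(-25\right) 30 = 225 \cdot 30 = 6750$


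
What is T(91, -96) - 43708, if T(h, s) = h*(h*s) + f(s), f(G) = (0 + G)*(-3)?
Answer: -838396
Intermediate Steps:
f(G) = -3*G (f(G) = G*(-3) = -3*G)
T(h, s) = -3*s + s*h**2 (T(h, s) = h*(h*s) - 3*s = s*h**2 - 3*s = -3*s + s*h**2)
T(91, -96) - 43708 = -96*(-3 + 91**2) - 43708 = -96*(-3 + 8281) - 43708 = -96*8278 - 43708 = -794688 - 43708 = -838396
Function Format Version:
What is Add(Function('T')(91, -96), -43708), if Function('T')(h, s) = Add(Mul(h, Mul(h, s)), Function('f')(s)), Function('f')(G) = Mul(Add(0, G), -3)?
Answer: -838396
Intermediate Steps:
Function('f')(G) = Mul(-3, G) (Function('f')(G) = Mul(G, -3) = Mul(-3, G))
Function('T')(h, s) = Add(Mul(-3, s), Mul(s, Pow(h, 2))) (Function('T')(h, s) = Add(Mul(h, Mul(h, s)), Mul(-3, s)) = Add(Mul(s, Pow(h, 2)), Mul(-3, s)) = Add(Mul(-3, s), Mul(s, Pow(h, 2))))
Add(Function('T')(91, -96), -43708) = Add(Mul(-96, Add(-3, Pow(91, 2))), -43708) = Add(Mul(-96, Add(-3, 8281)), -43708) = Add(Mul(-96, 8278), -43708) = Add(-794688, -43708) = -838396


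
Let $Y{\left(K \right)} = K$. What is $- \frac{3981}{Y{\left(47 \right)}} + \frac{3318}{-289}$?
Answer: $- \frac{1306455}{13583} \approx -96.183$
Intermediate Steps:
$- \frac{3981}{Y{\left(47 \right)}} + \frac{3318}{-289} = - \frac{3981}{47} + \frac{3318}{-289} = \left(-3981\right) \frac{1}{47} + 3318 \left(- \frac{1}{289}\right) = - \frac{3981}{47} - \frac{3318}{289} = - \frac{1306455}{13583}$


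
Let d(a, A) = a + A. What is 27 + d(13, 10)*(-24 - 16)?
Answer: -893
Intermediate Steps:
d(a, A) = A + a
27 + d(13, 10)*(-24 - 16) = 27 + (10 + 13)*(-24 - 16) = 27 + 23*(-40) = 27 - 920 = -893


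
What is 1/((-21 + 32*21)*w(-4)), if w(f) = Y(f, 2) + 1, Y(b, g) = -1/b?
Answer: 4/3255 ≈ 0.0012289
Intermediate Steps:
w(f) = 1 - 1/f (w(f) = -1/f + 1 = 1 - 1/f)
1/((-21 + 32*21)*w(-4)) = 1/((-21 + 32*21)*((-1 - 4)/(-4))) = 1/((-21 + 672)*(-¼*(-5))) = 1/(651*(5/4)) = 1/(3255/4) = 4/3255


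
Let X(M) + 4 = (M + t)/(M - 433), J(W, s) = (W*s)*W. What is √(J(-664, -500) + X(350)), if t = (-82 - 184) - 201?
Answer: I*√1518666289845/83 ≈ 14847.0*I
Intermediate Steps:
t = -467 (t = -266 - 201 = -467)
J(W, s) = s*W²
X(M) = -4 + (-467 + M)/(-433 + M) (X(M) = -4 + (M - 467)/(M - 433) = -4 + (-467 + M)/(-433 + M))
√(J(-664, -500) + X(350)) = √(-500*(-664)² + (1265 - 3*350)/(-433 + 350)) = √(-500*440896 + (1265 - 1050)/(-83)) = √(-220448000 - 1/83*215) = √(-220448000 - 215/83) = √(-18297184215/83) = I*√1518666289845/83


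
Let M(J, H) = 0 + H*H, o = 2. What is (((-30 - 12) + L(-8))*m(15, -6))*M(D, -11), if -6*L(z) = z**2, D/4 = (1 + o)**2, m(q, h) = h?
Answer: 38236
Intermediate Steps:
D = 36 (D = 4*(1 + 2)**2 = 4*3**2 = 4*9 = 36)
M(J, H) = H**2 (M(J, H) = 0 + H**2 = H**2)
L(z) = -z**2/6
(((-30 - 12) + L(-8))*m(15, -6))*M(D, -11) = (((-30 - 12) - 1/6*(-8)**2)*(-6))*(-11)**2 = ((-42 - 1/6*64)*(-6))*121 = ((-42 - 32/3)*(-6))*121 = -158/3*(-6)*121 = 316*121 = 38236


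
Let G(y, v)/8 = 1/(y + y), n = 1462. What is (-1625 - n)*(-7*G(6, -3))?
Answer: 14406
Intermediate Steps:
G(y, v) = 4/y (G(y, v) = 8/(y + y) = 8/((2*y)) = 8*(1/(2*y)) = 4/y)
(-1625 - n)*(-7*G(6, -3)) = (-1625 - 1*1462)*(-28/6) = (-1625 - 1462)*(-28/6) = -(-21609)*2/3 = -3087*(-14/3) = 14406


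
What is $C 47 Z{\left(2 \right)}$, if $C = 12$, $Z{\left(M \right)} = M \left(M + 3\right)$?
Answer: $5640$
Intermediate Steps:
$Z{\left(M \right)} = M \left(3 + M\right)$
$C 47 Z{\left(2 \right)} = 12 \cdot 47 \cdot 2 \left(3 + 2\right) = 564 \cdot 2 \cdot 5 = 564 \cdot 10 = 5640$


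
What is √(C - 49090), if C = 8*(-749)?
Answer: I*√55082 ≈ 234.7*I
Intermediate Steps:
C = -5992
√(C - 49090) = √(-5992 - 49090) = √(-55082) = I*√55082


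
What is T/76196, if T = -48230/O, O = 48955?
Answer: -4823/373017518 ≈ -1.2930e-5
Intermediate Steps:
T = -9646/9791 (T = -48230/48955 = -48230*1/48955 = -9646/9791 ≈ -0.98519)
T/76196 = -9646/9791/76196 = -9646/9791*1/76196 = -4823/373017518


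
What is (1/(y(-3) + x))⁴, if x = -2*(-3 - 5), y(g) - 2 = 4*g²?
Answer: 1/8503056 ≈ 1.1760e-7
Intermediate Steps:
y(g) = 2 + 4*g²
x = 16 (x = -2*(-8) = 16)
(1/(y(-3) + x))⁴ = (1/((2 + 4*(-3)²) + 16))⁴ = (1/((2 + 4*9) + 16))⁴ = (1/((2 + 36) + 16))⁴ = (1/(38 + 16))⁴ = (1/54)⁴ = 1/8503056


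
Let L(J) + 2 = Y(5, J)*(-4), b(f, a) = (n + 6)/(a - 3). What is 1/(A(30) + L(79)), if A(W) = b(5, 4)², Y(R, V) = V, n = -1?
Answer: -1/293 ≈ -0.0034130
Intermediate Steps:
b(f, a) = 5/(-3 + a) (b(f, a) = (-1 + 6)/(a - 3) = 5/(-3 + a))
L(J) = -2 - 4*J (L(J) = -2 + J*(-4) = -2 - 4*J)
A(W) = 25 (A(W) = (5/(-3 + 4))² = (5/1)² = (5*1)² = 5² = 25)
1/(A(30) + L(79)) = 1/(25 + (-2 - 4*79)) = 1/(25 + (-2 - 316)) = 1/(25 - 318) = 1/(-293) = -1/293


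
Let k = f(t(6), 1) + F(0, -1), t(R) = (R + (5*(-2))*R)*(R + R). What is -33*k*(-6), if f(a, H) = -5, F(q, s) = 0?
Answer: -990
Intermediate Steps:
t(R) = -18*R² (t(R) = (R - 10*R)*(2*R) = (-9*R)*(2*R) = -18*R²)
k = -5 (k = -5 + 0 = -5)
-33*k*(-6) = -33*(-5)*(-6) = 165*(-6) = -990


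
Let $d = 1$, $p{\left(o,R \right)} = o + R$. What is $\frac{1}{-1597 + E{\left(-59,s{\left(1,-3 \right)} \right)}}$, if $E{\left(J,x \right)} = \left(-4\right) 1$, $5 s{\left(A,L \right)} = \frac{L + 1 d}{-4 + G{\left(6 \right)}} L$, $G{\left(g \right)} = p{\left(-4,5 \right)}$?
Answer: $- \frac{1}{1601} \approx -0.00062461$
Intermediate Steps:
$p{\left(o,R \right)} = R + o$
$G{\left(g \right)} = 1$ ($G{\left(g \right)} = 5 - 4 = 1$)
$s{\left(A,L \right)} = \frac{L \left(- \frac{1}{3} - \frac{L}{3}\right)}{5}$ ($s{\left(A,L \right)} = \frac{\frac{L + 1 \cdot 1}{-4 + 1} L}{5} = \frac{\frac{L + 1}{-3} L}{5} = \frac{\left(1 + L\right) \left(- \frac{1}{3}\right) L}{5} = \frac{\left(- \frac{1}{3} - \frac{L}{3}\right) L}{5} = \frac{L \left(- \frac{1}{3} - \frac{L}{3}\right)}{5}$)
$E{\left(J,x \right)} = -4$
$\frac{1}{-1597 + E{\left(-59,s{\left(1,-3 \right)} \right)}} = \frac{1}{-1597 - 4} = \frac{1}{-1601} = - \frac{1}{1601}$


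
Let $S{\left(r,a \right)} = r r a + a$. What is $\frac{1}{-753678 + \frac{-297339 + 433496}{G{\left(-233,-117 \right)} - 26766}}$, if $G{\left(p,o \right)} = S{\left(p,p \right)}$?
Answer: $- \frac{12676336}{9553875699965} \approx -1.3268 \cdot 10^{-6}$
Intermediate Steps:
$S{\left(r,a \right)} = a + a r^{2}$ ($S{\left(r,a \right)} = r^{2} a + a = a r^{2} + a = a + a r^{2}$)
$G{\left(p,o \right)} = p \left(1 + p^{2}\right)$
$\frac{1}{-753678 + \frac{-297339 + 433496}{G{\left(-233,-117 \right)} - 26766}} = \frac{1}{-753678 + \frac{-297339 + 433496}{\left(-233 + \left(-233\right)^{3}\right) - 26766}} = \frac{1}{-753678 + \frac{136157}{\left(-233 - 12649337\right) - 26766}} = \frac{1}{-753678 + \frac{136157}{-12649570 - 26766}} = \frac{1}{-753678 + \frac{136157}{-12676336}} = \frac{1}{-753678 + 136157 \left(- \frac{1}{12676336}\right)} = \frac{1}{-753678 - \frac{136157}{12676336}} = \frac{1}{- \frac{9553875699965}{12676336}} = - \frac{12676336}{9553875699965}$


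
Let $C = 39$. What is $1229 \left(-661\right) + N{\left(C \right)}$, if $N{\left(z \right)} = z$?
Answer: $-812330$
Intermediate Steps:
$1229 \left(-661\right) + N{\left(C \right)} = 1229 \left(-661\right) + 39 = -812369 + 39 = -812330$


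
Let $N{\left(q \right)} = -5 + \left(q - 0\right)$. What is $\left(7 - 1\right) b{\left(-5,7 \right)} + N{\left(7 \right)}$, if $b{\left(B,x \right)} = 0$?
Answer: $2$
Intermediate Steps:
$N{\left(q \right)} = -5 + q$ ($N{\left(q \right)} = -5 + \left(q + 0\right) = -5 + q$)
$\left(7 - 1\right) b{\left(-5,7 \right)} + N{\left(7 \right)} = \left(7 - 1\right) 0 + \left(-5 + 7\right) = \left(7 - 1\right) 0 + 2 = 6 \cdot 0 + 2 = 0 + 2 = 2$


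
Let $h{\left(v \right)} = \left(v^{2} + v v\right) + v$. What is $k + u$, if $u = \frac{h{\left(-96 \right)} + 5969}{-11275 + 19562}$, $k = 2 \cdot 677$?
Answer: $\frac{11244903}{8287} \approx 1356.9$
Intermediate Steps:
$h{\left(v \right)} = v + 2 v^{2}$ ($h{\left(v \right)} = \left(v^{2} + v^{2}\right) + v = 2 v^{2} + v = v + 2 v^{2}$)
$k = 1354$
$u = \frac{24305}{8287}$ ($u = \frac{- 96 \left(1 + 2 \left(-96\right)\right) + 5969}{-11275 + 19562} = \frac{- 96 \left(1 - 192\right) + 5969}{8287} = \left(\left(-96\right) \left(-191\right) + 5969\right) \frac{1}{8287} = \left(18336 + 5969\right) \frac{1}{8287} = 24305 \cdot \frac{1}{8287} = \frac{24305}{8287} \approx 2.9329$)
$k + u = 1354 + \frac{24305}{8287} = \frac{11244903}{8287}$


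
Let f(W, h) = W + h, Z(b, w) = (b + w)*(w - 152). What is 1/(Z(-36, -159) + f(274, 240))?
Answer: 1/61159 ≈ 1.6351e-5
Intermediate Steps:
Z(b, w) = (-152 + w)*(b + w) (Z(b, w) = (b + w)*(-152 + w) = (-152 + w)*(b + w))
1/(Z(-36, -159) + f(274, 240)) = 1/(((-159)**2 - 152*(-36) - 152*(-159) - 36*(-159)) + (274 + 240)) = 1/((25281 + 5472 + 24168 + 5724) + 514) = 1/(60645 + 514) = 1/61159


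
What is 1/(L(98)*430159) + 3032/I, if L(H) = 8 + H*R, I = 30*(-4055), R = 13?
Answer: -836019117583/33542787946350 ≈ -0.024924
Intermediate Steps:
I = -121650
L(H) = 8 + 13*H (L(H) = 8 + H*13 = 8 + 13*H)
1/(L(98)*430159) + 3032/I = 1/((8 + 13*98)*430159) + 3032/(-121650) = (1/430159)/(8 + 1274) + 3032*(-1/121650) = (1/430159)/1282 - 1516/60825 = (1/1282)*(1/430159) - 1516/60825 = 1/551463838 - 1516/60825 = -836019117583/33542787946350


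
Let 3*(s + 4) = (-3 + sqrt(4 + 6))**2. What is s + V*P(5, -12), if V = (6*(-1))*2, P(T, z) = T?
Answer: -173/3 - 2*sqrt(10) ≈ -63.991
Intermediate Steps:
V = -12 (V = -6*2 = -12)
s = -4 + (-3 + sqrt(10))**2/3 (s = -4 + (-3 + sqrt(4 + 6))**2/3 = -4 + (-3 + sqrt(10))**2/3 ≈ -3.9912)
s + V*P(5, -12) = (7/3 - 2*sqrt(10)) - 12*5 = (7/3 - 2*sqrt(10)) - 60 = -173/3 - 2*sqrt(10)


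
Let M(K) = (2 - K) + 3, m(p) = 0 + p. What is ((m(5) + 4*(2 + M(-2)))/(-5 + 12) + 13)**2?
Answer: 17424/49 ≈ 355.59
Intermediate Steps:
m(p) = p
M(K) = 5 - K
((m(5) + 4*(2 + M(-2)))/(-5 + 12) + 13)**2 = ((5 + 4*(2 + (5 - 1*(-2))))/(-5 + 12) + 13)**2 = ((5 + 4*(2 + (5 + 2)))/7 + 13)**2 = ((5 + 4*(2 + 7))*(1/7) + 13)**2 = ((5 + 4*9)*(1/7) + 13)**2 = ((5 + 36)*(1/7) + 13)**2 = (41*(1/7) + 13)**2 = (41/7 + 13)**2 = (132/7)**2 = 17424/49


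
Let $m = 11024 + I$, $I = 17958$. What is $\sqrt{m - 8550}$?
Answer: $4 \sqrt{1277} \approx 142.94$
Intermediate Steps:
$m = 28982$ ($m = 11024 + 17958 = 28982$)
$\sqrt{m - 8550} = \sqrt{28982 - 8550} = \sqrt{20432} = 4 \sqrt{1277}$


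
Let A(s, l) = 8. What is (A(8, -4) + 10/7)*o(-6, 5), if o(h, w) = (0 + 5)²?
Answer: 1650/7 ≈ 235.71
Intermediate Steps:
o(h, w) = 25 (o(h, w) = 5² = 25)
(A(8, -4) + 10/7)*o(-6, 5) = (8 + 10/7)*25 = (66/7)*25 = 1650/7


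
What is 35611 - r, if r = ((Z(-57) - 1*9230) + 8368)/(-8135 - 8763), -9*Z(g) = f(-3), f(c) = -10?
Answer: 2707892177/76041 ≈ 35611.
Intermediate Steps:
Z(g) = 10/9 (Z(g) = -1/9*(-10) = 10/9)
r = 3874/76041 (r = ((10/9 - 1*9230) + 8368)/(-8135 - 8763) = ((10/9 - 9230) + 8368)/(-16898) = (-83060/9 + 8368)*(-1/16898) = -7748/9*(-1/16898) = 3874/76041 ≈ 0.050946)
35611 - r = 35611 - 1*3874/76041 = 35611 - 3874/76041 = 2707892177/76041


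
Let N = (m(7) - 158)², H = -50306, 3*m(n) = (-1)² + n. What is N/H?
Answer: -108578/226377 ≈ -0.47963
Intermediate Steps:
m(n) = ⅓ + n/3 (m(n) = ((-1)² + n)/3 = (1 + n)/3 = ⅓ + n/3)
N = 217156/9 (N = ((⅓ + (⅓)*7) - 158)² = ((⅓ + 7/3) - 158)² = (8/3 - 158)² = (-466/3)² = 217156/9 ≈ 24128.)
N/H = (217156/9)/(-50306) = (217156/9)*(-1/50306) = -108578/226377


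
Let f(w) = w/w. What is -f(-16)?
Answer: -1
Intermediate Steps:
f(w) = 1
-f(-16) = -1*1 = -1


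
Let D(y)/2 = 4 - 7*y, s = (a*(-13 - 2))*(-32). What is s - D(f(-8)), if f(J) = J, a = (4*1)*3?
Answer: 5640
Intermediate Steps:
a = 12 (a = 4*3 = 12)
s = 5760 (s = (12*(-13 - 2))*(-32) = (12*(-15))*(-32) = -180*(-32) = 5760)
D(y) = 8 - 14*y (D(y) = 2*(4 - 7*y) = 8 - 14*y)
s - D(f(-8)) = 5760 - (8 - 14*(-8)) = 5760 - (8 + 112) = 5760 - 1*120 = 5760 - 120 = 5640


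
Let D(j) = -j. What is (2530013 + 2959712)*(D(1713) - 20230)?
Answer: -120461035675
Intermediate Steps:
(2530013 + 2959712)*(D(1713) - 20230) = (2530013 + 2959712)*(-1*1713 - 20230) = 5489725*(-1713 - 20230) = 5489725*(-21943) = -120461035675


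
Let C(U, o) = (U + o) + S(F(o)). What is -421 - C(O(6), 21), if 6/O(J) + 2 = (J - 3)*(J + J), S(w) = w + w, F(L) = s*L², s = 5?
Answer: -82487/17 ≈ -4852.2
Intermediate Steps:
F(L) = 5*L²
S(w) = 2*w
O(J) = 6/(-2 + 2*J*(-3 + J)) (O(J) = 6/(-2 + (J - 3)*(J + J)) = 6/(-2 + (-3 + J)*(2*J)) = 6/(-2 + 2*J*(-3 + J)))
C(U, o) = U + o + 10*o² (C(U, o) = (U + o) + 2*(5*o²) = (U + o) + 10*o² = U + o + 10*o²)
-421 - C(O(6), 21) = -421 - (3/(-1 + 6² - 3*6) + 21 + 10*21²) = -421 - (3/(-1 + 36 - 18) + 21 + 10*441) = -421 - (3/17 + 21 + 4410) = -421 - 1*75330/17 = -421 - 75330/17 = -82487/17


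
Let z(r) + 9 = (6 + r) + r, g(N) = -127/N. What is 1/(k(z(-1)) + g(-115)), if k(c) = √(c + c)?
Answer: 14605/148379 - 13225*I*√10/148379 ≈ 0.09843 - 0.28185*I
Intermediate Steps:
z(r) = -3 + 2*r (z(r) = -9 + ((6 + r) + r) = -9 + (6 + 2*r) = -3 + 2*r)
k(c) = √2*√c (k(c) = √(2*c) = √2*√c)
1/(k(z(-1)) + g(-115)) = 1/(√2*√(-3 + 2*(-1)) - 127/(-115)) = 1/(√2*√(-3 - 2) - 127*(-1/115)) = 1/(√2*√(-5) + 127/115) = 1/(√2*(I*√5) + 127/115) = 1/(I*√10 + 127/115) = 1/(127/115 + I*√10)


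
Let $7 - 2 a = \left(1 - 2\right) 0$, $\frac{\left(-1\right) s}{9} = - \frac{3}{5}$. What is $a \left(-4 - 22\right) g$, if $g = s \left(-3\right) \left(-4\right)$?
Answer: $- \frac{29484}{5} \approx -5896.8$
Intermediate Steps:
$s = \frac{27}{5}$ ($s = - 9 \left(- \frac{3}{5}\right) = - 9 \left(\left(-3\right) \frac{1}{5}\right) = \left(-9\right) \left(- \frac{3}{5}\right) = \frac{27}{5} \approx 5.4$)
$g = \frac{324}{5}$ ($g = \frac{27}{5} \left(-3\right) \left(-4\right) = \left(- \frac{81}{5}\right) \left(-4\right) = \frac{324}{5} \approx 64.8$)
$a = \frac{7}{2}$ ($a = \frac{7}{2} - \frac{\left(1 - 2\right) 0}{2} = \frac{7}{2} - \frac{\left(-1\right) 0}{2} = \frac{7}{2} - 0 = \frac{7}{2} + 0 = \frac{7}{2} \approx 3.5$)
$a \left(-4 - 22\right) g = \frac{7 \left(-4 - 22\right)}{2} \cdot \frac{324}{5} = \frac{7}{2} \left(-26\right) \frac{324}{5} = \left(-91\right) \frac{324}{5} = - \frac{29484}{5}$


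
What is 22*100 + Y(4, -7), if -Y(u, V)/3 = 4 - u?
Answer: 2200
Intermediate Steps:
Y(u, V) = -12 + 3*u (Y(u, V) = -3*(4 - u) = -12 + 3*u)
22*100 + Y(4, -7) = 22*100 + (-12 + 3*4) = 2200 + (-12 + 12) = 2200 + 0 = 2200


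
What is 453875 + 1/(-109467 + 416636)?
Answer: 139416329876/307169 ≈ 4.5388e+5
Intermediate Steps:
453875 + 1/(-109467 + 416636) = 453875 + 1/307169 = 139416329876/307169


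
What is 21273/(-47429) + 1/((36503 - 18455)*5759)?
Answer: -2211082216507/4929695891328 ≈ -0.44852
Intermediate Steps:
21273/(-47429) + 1/((36503 - 18455)*5759) = 21273*(-1/47429) + (1/5759)/18048 = -21273/47429 + (1/18048)*(1/5759) = -21273/47429 + 1/103938432 = -2211082216507/4929695891328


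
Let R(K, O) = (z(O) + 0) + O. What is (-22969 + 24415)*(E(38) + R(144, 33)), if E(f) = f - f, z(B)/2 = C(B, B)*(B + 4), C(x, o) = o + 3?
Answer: 3899862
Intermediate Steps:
C(x, o) = 3 + o
z(B) = 2*(3 + B)*(4 + B) (z(B) = 2*((3 + B)*(B + 4)) = 2*((3 + B)*(4 + B)) = 2*(3 + B)*(4 + B))
E(f) = 0
R(K, O) = O + 2*(3 + O)*(4 + O) (R(K, O) = (2*(3 + O)*(4 + O) + 0) + O = 2*(3 + O)*(4 + O) + O = O + 2*(3 + O)*(4 + O))
(-22969 + 24415)*(E(38) + R(144, 33)) = (-22969 + 24415)*(0 + (33 + 2*(3 + 33)*(4 + 33))) = 1446*(0 + (33 + 2*36*37)) = 1446*(0 + (33 + 2664)) = 1446*(0 + 2697) = 1446*2697 = 3899862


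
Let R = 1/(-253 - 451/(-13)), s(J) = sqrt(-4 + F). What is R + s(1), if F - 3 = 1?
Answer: -13/2838 ≈ -0.0045807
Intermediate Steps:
F = 4 (F = 3 + 1 = 4)
s(J) = 0 (s(J) = sqrt(-4 + 4) = sqrt(0) = 0)
R = -13/2838 (R = 1/(-253 - 451*(-1/13)) = 1/(-253 + 451/13) = 1/(-2838/13) = -13/2838 ≈ -0.0045807)
R + s(1) = -13/2838 + 0 = -13/2838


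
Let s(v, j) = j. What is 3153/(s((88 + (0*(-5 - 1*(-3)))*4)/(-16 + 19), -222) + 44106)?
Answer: 1051/14628 ≈ 0.071849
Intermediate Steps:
3153/(s((88 + (0*(-5 - 1*(-3)))*4)/(-16 + 19), -222) + 44106) = 3153/(-222 + 44106) = 3153/43884 = 3153*(1/43884) = 1051/14628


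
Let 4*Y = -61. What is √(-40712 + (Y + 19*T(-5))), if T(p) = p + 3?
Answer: I*√163061/2 ≈ 201.9*I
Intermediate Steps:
T(p) = 3 + p
Y = -61/4 (Y = (¼)*(-61) = -61/4 ≈ -15.250)
√(-40712 + (Y + 19*T(-5))) = √(-40712 + (-61/4 + 19*(3 - 5))) = √(-40712 + (-61/4 + 19*(-2))) = √(-40712 + (-61/4 - 38)) = √(-40712 - 213/4) = √(-163061/4) = I*√163061/2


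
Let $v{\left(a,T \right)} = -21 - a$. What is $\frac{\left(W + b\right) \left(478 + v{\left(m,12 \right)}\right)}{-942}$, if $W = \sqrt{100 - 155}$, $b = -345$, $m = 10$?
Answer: $\frac{51405}{314} - \frac{149 i \sqrt{55}}{314} \approx 163.71 - 3.5191 i$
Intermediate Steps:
$W = i \sqrt{55}$ ($W = \sqrt{-55} = i \sqrt{55} \approx 7.4162 i$)
$\frac{\left(W + b\right) \left(478 + v{\left(m,12 \right)}\right)}{-942} = \frac{\left(i \sqrt{55} - 345\right) \left(478 - 31\right)}{-942} = \left(-345 + i \sqrt{55}\right) \left(478 - 31\right) \left(- \frac{1}{942}\right) = \left(-345 + i \sqrt{55}\right) 447 \left(- \frac{1}{942}\right) = \left(-154215 + 447 i \sqrt{55}\right) \left(- \frac{1}{942}\right) = \frac{51405}{314} - \frac{149 i \sqrt{55}}{314}$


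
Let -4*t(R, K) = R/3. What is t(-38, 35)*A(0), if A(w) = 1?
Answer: 19/6 ≈ 3.1667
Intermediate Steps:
t(R, K) = -R/12 (t(R, K) = -R/(4*3) = -R/12)
t(-38, 35)*A(0) = -1/12*(-38)*1 = (19/6)*1 = 19/6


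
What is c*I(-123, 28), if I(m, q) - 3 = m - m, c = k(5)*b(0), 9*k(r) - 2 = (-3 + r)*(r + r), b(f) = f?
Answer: 0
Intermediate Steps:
k(r) = 2/9 + 2*r*(-3 + r)/9 (k(r) = 2/9 + ((-3 + r)*(r + r))/9 = 2/9 + ((-3 + r)*(2*r))/9 = 2/9 + (2*r*(-3 + r))/9 = 2/9 + 2*r*(-3 + r)/9)
c = 0 (c = (2/9 - ⅔*5 + (2/9)*5²)*0 = (2/9 - 10/3 + (2/9)*25)*0 = (2/9 - 10/3 + 50/9)*0 = (22/9)*0 = 0)
I(m, q) = 3 (I(m, q) = 3 + (m - m) = 3 + 0 = 3)
c*I(-123, 28) = 0*3 = 0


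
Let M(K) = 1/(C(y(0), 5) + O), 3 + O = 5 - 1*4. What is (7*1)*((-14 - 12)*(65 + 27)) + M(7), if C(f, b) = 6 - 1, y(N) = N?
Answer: -50231/3 ≈ -16744.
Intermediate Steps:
C(f, b) = 5
O = -2 (O = -3 + (5 - 1*4) = -3 + (5 - 4) = -3 + 1 = -2)
M(K) = 1/3 (M(K) = 1/(5 - 2) = 1/3)
(7*1)*((-14 - 12)*(65 + 27)) + M(7) = (7*1)*((-14 - 12)*(65 + 27)) + 1/3 = 7*(-26*92) + 1/3 = 7*(-2392) + 1/3 = -16744 + 1/3 = -50231/3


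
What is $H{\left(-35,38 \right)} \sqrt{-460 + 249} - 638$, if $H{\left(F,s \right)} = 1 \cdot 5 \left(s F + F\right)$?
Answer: $-638 - 6825 i \sqrt{211} \approx -638.0 - 99139.0 i$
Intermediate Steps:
$H{\left(F,s \right)} = 5 F + 5 F s$ ($H{\left(F,s \right)} = 5 \left(F s + F\right) = 5 \left(F + F s\right) = 5 F + 5 F s$)
$H{\left(-35,38 \right)} \sqrt{-460 + 249} - 638 = 5 \left(-35\right) \left(1 + 38\right) \sqrt{-460 + 249} - 638 = 5 \left(-35\right) 39 \sqrt{-211} - 638 = - 6825 i \sqrt{211} - 638 = -638 - 6825 i \sqrt{211}$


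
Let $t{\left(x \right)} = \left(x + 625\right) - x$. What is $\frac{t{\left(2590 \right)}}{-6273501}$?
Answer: $- \frac{625}{6273501} \approx -9.9625 \cdot 10^{-5}$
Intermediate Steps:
$t{\left(x \right)} = 625$ ($t{\left(x \right)} = \left(625 + x\right) - x = 625$)
$\frac{t{\left(2590 \right)}}{-6273501} = \frac{625}{-6273501} = 625 \left(- \frac{1}{6273501}\right) = - \frac{625}{6273501}$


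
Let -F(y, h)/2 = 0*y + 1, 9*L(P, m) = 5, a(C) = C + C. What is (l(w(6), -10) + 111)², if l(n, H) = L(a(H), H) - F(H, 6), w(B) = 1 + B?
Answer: 1044484/81 ≈ 12895.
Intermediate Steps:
a(C) = 2*C
L(P, m) = 5/9 (L(P, m) = (⅑)*5 = 5/9)
F(y, h) = -2 (F(y, h) = -2*(0*y + 1) = -2*(0 + 1) = -2*1 = -2)
l(n, H) = 23/9 (l(n, H) = 5/9 - 1*(-2) = 5/9 + 2 = 23/9)
(l(w(6), -10) + 111)² = (23/9 + 111)² = (1022/9)² = 1044484/81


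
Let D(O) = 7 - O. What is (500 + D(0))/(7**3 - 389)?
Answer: -507/46 ≈ -11.022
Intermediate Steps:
(500 + D(0))/(7**3 - 389) = (500 + (7 - 1*0))/(7**3 - 389) = (500 + (7 + 0))/(343 - 389) = (500 + 7)/(-46) = 507*(-1/46) = -507/46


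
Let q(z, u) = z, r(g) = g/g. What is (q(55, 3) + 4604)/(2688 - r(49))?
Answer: 4659/2687 ≈ 1.7339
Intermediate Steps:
r(g) = 1
(q(55, 3) + 4604)/(2688 - r(49)) = (55 + 4604)/(2688 - 1*1) = 4659/(2688 - 1) = 4659/2687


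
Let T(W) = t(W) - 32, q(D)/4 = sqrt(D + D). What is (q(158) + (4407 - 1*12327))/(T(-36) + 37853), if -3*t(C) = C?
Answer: -2640/12611 + 8*sqrt(79)/37833 ≈ -0.20746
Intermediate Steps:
t(C) = -C/3
q(D) = 4*sqrt(2)*sqrt(D) (q(D) = 4*sqrt(D + D) = 4*sqrt(2*D) = 4*(sqrt(2)*sqrt(D)) = 4*sqrt(2)*sqrt(D))
T(W) = -32 - W/3 (T(W) = -W/3 - 32 = -32 - W/3)
(q(158) + (4407 - 1*12327))/(T(-36) + 37853) = (4*sqrt(2)*sqrt(158) + (4407 - 1*12327))/((-32 - 1/3*(-36)) + 37853) = (8*sqrt(79) + (4407 - 12327))/((-32 + 12) + 37853) = (8*sqrt(79) - 7920)/(-20 + 37853) = (-7920 + 8*sqrt(79))/37833 = (-7920 + 8*sqrt(79))*(1/37833) = -2640/12611 + 8*sqrt(79)/37833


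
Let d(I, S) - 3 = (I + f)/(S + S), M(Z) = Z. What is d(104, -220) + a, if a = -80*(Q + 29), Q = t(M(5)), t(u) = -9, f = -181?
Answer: -63873/40 ≈ -1596.8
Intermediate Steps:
Q = -9
d(I, S) = 3 + (-181 + I)/(2*S) (d(I, S) = 3 + (I - 181)/(S + S) = 3 + (-181 + I)/((2*S)) = 3 + (-181 + I)*(1/(2*S)) = 3 + (-181 + I)/(2*S))
a = -1600 (a = -80*(-9 + 29) = -80*20 = -1600)
d(104, -220) + a = (½)*(-181 + 104 + 6*(-220))/(-220) - 1600 = (½)*(-1/220)*(-181 + 104 - 1320) - 1600 = (½)*(-1/220)*(-1397) - 1600 = 127/40 - 1600 = -63873/40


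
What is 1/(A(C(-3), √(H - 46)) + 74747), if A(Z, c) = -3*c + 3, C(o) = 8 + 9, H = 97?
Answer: 74750/5587562041 + 3*√51/5587562041 ≈ 1.3382e-5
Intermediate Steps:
C(o) = 17
A(Z, c) = 3 - 3*c
1/(A(C(-3), √(H - 46)) + 74747) = 1/((3 - 3*√(97 - 46)) + 74747) = 1/((3 - 3*√51) + 74747) = 1/(74750 - 3*√51)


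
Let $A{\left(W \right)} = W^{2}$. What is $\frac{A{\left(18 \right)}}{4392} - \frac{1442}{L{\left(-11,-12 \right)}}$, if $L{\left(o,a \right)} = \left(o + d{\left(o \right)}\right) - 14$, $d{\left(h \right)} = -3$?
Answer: $\frac{3146}{61} \approx 51.574$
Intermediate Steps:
$L{\left(o,a \right)} = -17 + o$ ($L{\left(o,a \right)} = \left(o - 3\right) - 14 = \left(-3 + o\right) - 14 = -17 + o$)
$\frac{A{\left(18 \right)}}{4392} - \frac{1442}{L{\left(-11,-12 \right)}} = \frac{18^{2}}{4392} - \frac{1442}{-17 - 11} = 324 \cdot \frac{1}{4392} - \frac{1442}{-28} = \frac{9}{122} - - \frac{103}{2} = \frac{9}{122} + \frac{103}{2} = \frac{3146}{61}$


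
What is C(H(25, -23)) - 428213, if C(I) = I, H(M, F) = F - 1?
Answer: -428237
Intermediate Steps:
H(M, F) = -1 + F
C(H(25, -23)) - 428213 = (-1 - 23) - 428213 = -24 - 428213 = -428237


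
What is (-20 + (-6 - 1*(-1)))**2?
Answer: 625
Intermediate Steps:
(-20 + (-6 - 1*(-1)))**2 = (-20 + (-6 + 1))**2 = (-20 - 5)**2 = (-25)**2 = 625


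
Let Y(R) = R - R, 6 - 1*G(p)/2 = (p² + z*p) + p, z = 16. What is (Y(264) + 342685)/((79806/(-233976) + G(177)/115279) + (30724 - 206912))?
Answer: -308102592589708/158408649893903 ≈ -1.9450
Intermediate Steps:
G(p) = 12 - 34*p - 2*p² (G(p) = 12 - 2*((p² + 16*p) + p) = 12 - 2*(p² + 17*p) = 12 + (-34*p - 2*p²) = 12 - 34*p - 2*p²)
Y(R) = 0
(Y(264) + 342685)/((79806/(-233976) + G(177)/115279) + (30724 - 206912)) = (0 + 342685)/((79806/(-233976) + (12 - 34*177 - 2*177²)/115279) + (30724 - 206912)) = 342685/((79806*(-1/233976) + (12 - 6018 - 2*31329)*(1/115279)) - 176188) = 342685/((-13301/38996 + (12 - 6018 - 62658)*(1/115279)) - 176188) = 342685/((-13301/38996 - 68664*1/115279) - 176188) = 342685/((-13301/38996 - 68664/115279) - 176188) = 342685/(-4210947323/4495419884 - 176188) = 342685/(-792043249469515/4495419884) = 342685*(-4495419884/792043249469515) = -308102592589708/158408649893903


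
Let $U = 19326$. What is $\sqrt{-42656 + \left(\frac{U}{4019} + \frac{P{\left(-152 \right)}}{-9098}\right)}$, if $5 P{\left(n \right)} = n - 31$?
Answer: $\frac{i \sqrt{1425604348936058396330}}{182824310} \approx 206.52 i$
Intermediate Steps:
$P{\left(n \right)} = - \frac{31}{5} + \frac{n}{5}$ ($P{\left(n \right)} = \frac{n - 31}{5} = \frac{-31 + n}{5} = - \frac{31}{5} + \frac{n}{5}$)
$\sqrt{-42656 + \left(\frac{U}{4019} + \frac{P{\left(-152 \right)}}{-9098}\right)} = \sqrt{-42656 + \left(\frac{19326}{4019} + \frac{- \frac{31}{5} + \frac{1}{5} \left(-152\right)}{-9098}\right)} = \sqrt{-42656 + \left(19326 \cdot \frac{1}{4019} + \left(- \frac{31}{5} - \frac{152}{5}\right) \left(- \frac{1}{9098}\right)\right)} = \sqrt{-42656 + \left(\frac{19326}{4019} - - \frac{183}{45490}\right)} = \sqrt{-42656 + \left(\frac{19326}{4019} + \frac{183}{45490}\right)} = \sqrt{-42656 + \frac{879875217}{182824310}} = \sqrt{- \frac{7797673892143}{182824310}} = \frac{i \sqrt{1425604348936058396330}}{182824310}$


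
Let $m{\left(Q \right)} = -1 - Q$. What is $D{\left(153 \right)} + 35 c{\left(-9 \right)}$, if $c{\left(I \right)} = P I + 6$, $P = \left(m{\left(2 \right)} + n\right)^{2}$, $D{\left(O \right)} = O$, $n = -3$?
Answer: $-10977$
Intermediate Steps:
$P = 36$ ($P = \left(\left(-1 - 2\right) - 3\right)^{2} = \left(-3 - 3\right)^{2} = \left(-6\right)^{2} = 36$)
$c{\left(I \right)} = 6 + 36 I$ ($c{\left(I \right)} = 36 I + 6 = 6 + 36 I$)
$D{\left(153 \right)} + 35 c{\left(-9 \right)} = 153 + 35 \left(6 + 36 \left(-9\right)\right) = 153 + 35 \left(6 - 324\right) = 153 + 35 \left(-318\right) = 153 - 11130 = -10977$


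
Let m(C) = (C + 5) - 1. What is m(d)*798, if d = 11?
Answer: 11970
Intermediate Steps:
m(C) = 4 + C (m(C) = (5 + C) - 1 = 4 + C)
m(d)*798 = (4 + 11)*798 = 15*798 = 11970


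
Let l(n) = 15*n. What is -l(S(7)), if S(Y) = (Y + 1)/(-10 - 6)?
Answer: 15/2 ≈ 7.5000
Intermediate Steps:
S(Y) = -1/16 - Y/16 (S(Y) = (1 + Y)/(-16) = (1 + Y)*(-1/16) = -1/16 - Y/16)
-l(S(7)) = -15*(-1/16 - 1/16*7) = -15*(-1/16 - 7/16) = -15*(-1)/2 = -1*(-15/2) = 15/2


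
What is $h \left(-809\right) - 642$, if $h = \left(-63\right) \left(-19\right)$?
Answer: $-969015$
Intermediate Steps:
$h = 1197$
$h \left(-809\right) - 642 = 1197 \left(-809\right) - 642 = -968373 - 642 = -969015$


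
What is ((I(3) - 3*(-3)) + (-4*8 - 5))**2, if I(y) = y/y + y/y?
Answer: 676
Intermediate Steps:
I(y) = 2 (I(y) = 1 + 1 = 2)
((I(3) - 3*(-3)) + (-4*8 - 5))**2 = ((2 - 3*(-3)) + (-4*8 - 5))**2 = ((2 + 9) + (-32 - 5))**2 = (11 - 37)**2 = (-26)**2 = 676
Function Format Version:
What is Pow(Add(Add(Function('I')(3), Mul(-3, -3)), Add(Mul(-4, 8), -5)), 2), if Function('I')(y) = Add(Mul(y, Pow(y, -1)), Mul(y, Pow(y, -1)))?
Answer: 676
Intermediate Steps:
Function('I')(y) = 2 (Function('I')(y) = Add(1, 1) = 2)
Pow(Add(Add(Function('I')(3), Mul(-3, -3)), Add(Mul(-4, 8), -5)), 2) = Pow(Add(Add(2, Mul(-3, -3)), Add(Mul(-4, 8), -5)), 2) = Pow(Add(Add(2, 9), Add(-32, -5)), 2) = Pow(Add(11, -37), 2) = Pow(-26, 2) = 676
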